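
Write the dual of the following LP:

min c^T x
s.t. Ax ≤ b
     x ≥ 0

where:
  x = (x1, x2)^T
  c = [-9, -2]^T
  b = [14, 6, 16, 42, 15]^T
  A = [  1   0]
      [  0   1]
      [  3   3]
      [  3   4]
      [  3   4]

Primal min cᵀx s.t. Ax ≤ b, x ≥ 0  →  Dual max −bᵀy s.t. Aᵀy ≥ −c, y ≥ 0.

Maximize: z = -14y1 - 6y2 - 16y3 - 42y4 - 15y5

Subject to:
  y1 + 3y3 + 3y4 + 3y5 ≥ 9
  y2 + 3y3 + 4y4 + 4y5 ≥ 2
  y1, y2, y3, y4, y5 ≥ 0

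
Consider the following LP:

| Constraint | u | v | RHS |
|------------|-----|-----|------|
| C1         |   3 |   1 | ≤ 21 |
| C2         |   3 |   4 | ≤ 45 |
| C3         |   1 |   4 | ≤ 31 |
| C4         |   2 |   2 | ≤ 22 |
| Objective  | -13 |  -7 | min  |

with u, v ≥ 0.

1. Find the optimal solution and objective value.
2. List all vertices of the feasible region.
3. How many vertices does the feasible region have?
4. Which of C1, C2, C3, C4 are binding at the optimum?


1. u = 5, v = 6, z = -107
2. (0, 0), (7, 0), (5, 6), (4.333, 6.667), (0, 7.75)
3. 5
4. C1, C4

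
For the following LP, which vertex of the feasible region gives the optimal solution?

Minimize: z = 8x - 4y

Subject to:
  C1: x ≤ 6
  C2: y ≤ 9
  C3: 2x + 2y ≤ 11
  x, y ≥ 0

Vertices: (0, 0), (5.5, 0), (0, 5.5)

Evaluate the objective at each vertex of the feasible region:
  z(0, 0) = 0
  z(5.5, 0) = 44
  z(0, 5.5) = -22  ←
The minimum is at x = 0, y = 5.5.

(0, 5.5)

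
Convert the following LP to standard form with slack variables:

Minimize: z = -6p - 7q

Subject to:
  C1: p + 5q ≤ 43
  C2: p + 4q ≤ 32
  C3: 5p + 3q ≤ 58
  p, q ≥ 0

min z = -6p - 7q

s.t.
  p + 5q + s1 = 43
  p + 4q + s2 = 32
  5p + 3q + s3 = 58
  p, q, s1, s2, s3 ≥ 0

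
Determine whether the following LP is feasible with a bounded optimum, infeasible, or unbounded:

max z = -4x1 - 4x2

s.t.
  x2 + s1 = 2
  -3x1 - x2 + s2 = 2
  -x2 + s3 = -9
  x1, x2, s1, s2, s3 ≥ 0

Infeasible (no feasible solution exists)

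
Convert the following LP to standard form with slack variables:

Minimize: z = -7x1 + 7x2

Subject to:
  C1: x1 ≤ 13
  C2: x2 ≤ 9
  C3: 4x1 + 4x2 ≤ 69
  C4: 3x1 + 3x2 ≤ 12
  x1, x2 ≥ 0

min z = -7x1 + 7x2

s.t.
  x1 + s1 = 13
  x2 + s2 = 9
  4x1 + 4x2 + s3 = 69
  3x1 + 3x2 + s4 = 12
  x1, x2, s1, s2, s3, s4 ≥ 0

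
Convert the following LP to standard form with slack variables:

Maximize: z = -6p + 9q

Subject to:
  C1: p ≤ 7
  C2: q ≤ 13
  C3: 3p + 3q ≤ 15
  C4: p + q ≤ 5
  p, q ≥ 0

max z = -6p + 9q

s.t.
  p + s1 = 7
  q + s2 = 13
  3p + 3q + s3 = 15
  p + q + s4 = 5
  p, q, s1, s2, s3, s4 ≥ 0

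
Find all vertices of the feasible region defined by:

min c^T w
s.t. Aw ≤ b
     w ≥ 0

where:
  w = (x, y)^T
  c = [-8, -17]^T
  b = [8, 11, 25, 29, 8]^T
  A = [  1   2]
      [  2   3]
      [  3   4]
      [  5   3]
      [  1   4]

(0, 0), (5.5, 0), (4, 1), (0, 2)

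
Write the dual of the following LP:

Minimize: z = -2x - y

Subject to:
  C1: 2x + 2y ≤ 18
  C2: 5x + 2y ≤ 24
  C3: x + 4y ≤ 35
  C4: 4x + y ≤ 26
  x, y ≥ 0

Primal min cᵀx s.t. Ax ≤ b, x ≥ 0  →  Dual max −bᵀy s.t. Aᵀy ≥ −c, y ≥ 0.

Maximize: z = -18y1 - 24y2 - 35y3 - 26y4

Subject to:
  2y1 + 5y2 + y3 + 4y4 ≥ 2
  2y1 + 2y2 + 4y3 + y4 ≥ 1
  y1, y2, y3, y4 ≥ 0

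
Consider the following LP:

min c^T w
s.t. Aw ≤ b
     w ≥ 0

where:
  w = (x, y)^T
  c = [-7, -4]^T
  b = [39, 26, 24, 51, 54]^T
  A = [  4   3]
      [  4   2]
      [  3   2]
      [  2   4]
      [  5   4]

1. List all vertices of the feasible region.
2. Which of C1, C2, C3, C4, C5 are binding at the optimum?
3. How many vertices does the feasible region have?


1. (0, 0), (6.5, 0), (2, 9), (0, 12)
2. C2, C3
3. 4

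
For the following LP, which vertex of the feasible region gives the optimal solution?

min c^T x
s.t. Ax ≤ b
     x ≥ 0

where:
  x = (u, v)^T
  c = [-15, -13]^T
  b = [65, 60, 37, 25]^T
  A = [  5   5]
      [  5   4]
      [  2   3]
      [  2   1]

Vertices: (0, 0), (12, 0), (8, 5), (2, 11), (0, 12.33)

Evaluate the objective at each vertex of the feasible region:
  z(0, 0) = 0
  z(12, 0) = -180
  z(8, 5) = -185  ←
  z(2, 11) = -173
  z(0, 12.33) = -160.3
The minimum is at u = 8, v = 5.

(8, 5)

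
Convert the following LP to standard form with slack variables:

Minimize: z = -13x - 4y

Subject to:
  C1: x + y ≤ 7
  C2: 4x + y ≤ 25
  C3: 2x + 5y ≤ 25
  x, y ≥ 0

min z = -13x - 4y

s.t.
  x + y + s1 = 7
  4x + y + s2 = 25
  2x + 5y + s3 = 25
  x, y, s1, s2, s3 ≥ 0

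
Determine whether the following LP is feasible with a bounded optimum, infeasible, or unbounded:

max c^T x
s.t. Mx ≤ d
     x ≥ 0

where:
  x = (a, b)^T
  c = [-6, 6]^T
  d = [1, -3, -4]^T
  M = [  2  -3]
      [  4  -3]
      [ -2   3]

Infeasible (no feasible solution exists)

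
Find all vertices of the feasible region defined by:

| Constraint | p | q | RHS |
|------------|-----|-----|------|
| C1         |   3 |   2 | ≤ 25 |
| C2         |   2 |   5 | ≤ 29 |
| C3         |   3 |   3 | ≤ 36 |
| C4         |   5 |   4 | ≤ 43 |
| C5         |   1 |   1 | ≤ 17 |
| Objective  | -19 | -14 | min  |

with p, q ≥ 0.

(0, 0), (8.333, 0), (7, 2), (5.824, 3.471), (0, 5.8)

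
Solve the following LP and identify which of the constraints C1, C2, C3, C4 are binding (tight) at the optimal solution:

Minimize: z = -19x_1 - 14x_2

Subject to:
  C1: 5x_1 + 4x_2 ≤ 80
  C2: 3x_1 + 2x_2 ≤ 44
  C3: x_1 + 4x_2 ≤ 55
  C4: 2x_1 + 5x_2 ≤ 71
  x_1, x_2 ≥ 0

At x_1 = 8, x_2 = 10, compute slack b - a·x for each constraint:
  C1: 80 − 80 = 0  (binding)
  C2: 44 − 44 = 0  (binding)
  C3: 55 − 48 = 7  (slack)
  C4: 71 − 66 = 5  (slack)

Optimal: x_1 = 8, x_2 = 10
Binding: C1, C2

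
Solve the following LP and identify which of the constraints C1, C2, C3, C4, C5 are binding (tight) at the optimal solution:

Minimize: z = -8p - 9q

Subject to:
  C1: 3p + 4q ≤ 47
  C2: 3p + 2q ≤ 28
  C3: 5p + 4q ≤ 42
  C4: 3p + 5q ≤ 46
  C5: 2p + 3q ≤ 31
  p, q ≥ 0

At p = 2, q = 8, compute slack b - a·x for each constraint:
  C1: 47 − 38 = 9  (slack)
  C2: 28 − 22 = 6  (slack)
  C3: 42 − 42 = 0  (binding)
  C4: 46 − 46 = 0  (binding)
  C5: 31 − 28 = 3  (slack)

Optimal: p = 2, q = 8
Binding: C3, C4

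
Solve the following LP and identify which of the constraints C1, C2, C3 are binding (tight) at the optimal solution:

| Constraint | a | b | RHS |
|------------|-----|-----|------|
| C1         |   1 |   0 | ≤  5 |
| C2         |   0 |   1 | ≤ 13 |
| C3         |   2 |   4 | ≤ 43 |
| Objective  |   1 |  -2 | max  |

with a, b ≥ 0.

At a = 5, b = 0, compute slack b - a·x for each constraint:
  C1: 5 − 5 = 0  (binding)
  C2: 13 − 0 = 13  (slack)
  C3: 43 − 10 = 33  (slack)

Optimal: a = 5, b = 0
Binding: C1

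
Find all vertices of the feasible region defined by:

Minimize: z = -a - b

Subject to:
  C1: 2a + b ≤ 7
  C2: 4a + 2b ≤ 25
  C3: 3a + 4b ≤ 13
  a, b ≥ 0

(0, 0), (3.5, 0), (3, 1), (0, 3.25)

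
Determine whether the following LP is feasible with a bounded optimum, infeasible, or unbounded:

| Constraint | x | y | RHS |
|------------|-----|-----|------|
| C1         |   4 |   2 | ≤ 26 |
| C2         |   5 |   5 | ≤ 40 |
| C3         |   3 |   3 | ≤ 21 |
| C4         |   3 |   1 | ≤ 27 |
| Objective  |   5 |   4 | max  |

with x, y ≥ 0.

Feasible with a bounded optimal solution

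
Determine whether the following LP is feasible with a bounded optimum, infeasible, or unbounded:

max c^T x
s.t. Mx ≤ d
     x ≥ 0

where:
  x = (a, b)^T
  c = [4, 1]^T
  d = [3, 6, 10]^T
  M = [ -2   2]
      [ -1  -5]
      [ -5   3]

Unbounded (objective can increase without bound)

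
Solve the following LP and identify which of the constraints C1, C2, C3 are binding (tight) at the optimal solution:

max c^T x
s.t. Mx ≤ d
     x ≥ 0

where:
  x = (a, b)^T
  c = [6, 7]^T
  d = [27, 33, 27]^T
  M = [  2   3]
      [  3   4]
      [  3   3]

At a = 3, b = 6, compute slack b - a·x for each constraint:
  C1: 27 − 24 = 3  (slack)
  C2: 33 − 33 = 0  (binding)
  C3: 27 − 27 = 0  (binding)

Optimal: a = 3, b = 6
Binding: C2, C3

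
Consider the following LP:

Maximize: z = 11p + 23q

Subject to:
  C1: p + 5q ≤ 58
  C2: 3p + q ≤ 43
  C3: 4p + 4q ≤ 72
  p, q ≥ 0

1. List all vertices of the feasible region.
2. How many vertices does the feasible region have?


1. (0, 0), (14.33, 0), (12.5, 5.5), (8, 10), (0, 11.6)
2. 5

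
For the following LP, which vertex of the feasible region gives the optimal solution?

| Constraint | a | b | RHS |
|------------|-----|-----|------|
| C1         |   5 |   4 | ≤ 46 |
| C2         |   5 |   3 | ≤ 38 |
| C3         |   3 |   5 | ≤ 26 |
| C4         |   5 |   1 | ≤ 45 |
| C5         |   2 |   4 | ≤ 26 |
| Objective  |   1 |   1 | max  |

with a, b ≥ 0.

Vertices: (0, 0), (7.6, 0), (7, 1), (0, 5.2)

Evaluate the objective at each vertex of the feasible region:
  z(0, 0) = 0
  z(7.6, 0) = 7.6
  z(7, 1) = 8  ←
  z(0, 5.2) = 5.2
The maximum is at a = 7, b = 1.

(7, 1)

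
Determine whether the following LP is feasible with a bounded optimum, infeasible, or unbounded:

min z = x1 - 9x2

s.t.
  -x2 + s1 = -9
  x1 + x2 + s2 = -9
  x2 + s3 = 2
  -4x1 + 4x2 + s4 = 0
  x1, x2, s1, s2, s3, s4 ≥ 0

Infeasible (no feasible solution exists)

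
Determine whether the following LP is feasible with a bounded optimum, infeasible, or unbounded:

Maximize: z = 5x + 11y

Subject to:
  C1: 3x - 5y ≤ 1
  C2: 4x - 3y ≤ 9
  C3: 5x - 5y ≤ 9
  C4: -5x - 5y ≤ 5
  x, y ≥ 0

Unbounded (objective can increase without bound)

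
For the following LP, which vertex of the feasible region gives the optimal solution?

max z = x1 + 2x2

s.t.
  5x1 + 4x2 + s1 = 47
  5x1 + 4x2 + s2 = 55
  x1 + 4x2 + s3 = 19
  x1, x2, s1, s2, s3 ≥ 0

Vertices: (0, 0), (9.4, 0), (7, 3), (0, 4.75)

Evaluate the objective at each vertex of the feasible region:
  z(0, 0) = 0
  z(9.4, 0) = 9.4
  z(7, 3) = 13  ←
  z(0, 4.75) = 9.5
The maximum is at x1 = 7, x2 = 3.

(7, 3)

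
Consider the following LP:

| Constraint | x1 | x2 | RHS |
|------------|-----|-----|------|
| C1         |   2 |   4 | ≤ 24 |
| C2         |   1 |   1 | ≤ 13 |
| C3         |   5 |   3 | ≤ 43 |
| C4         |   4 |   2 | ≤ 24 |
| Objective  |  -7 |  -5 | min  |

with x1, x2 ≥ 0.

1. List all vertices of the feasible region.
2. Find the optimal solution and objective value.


1. (0, 0), (6, 0), (4, 4), (0, 6)
2. x1 = 4, x2 = 4, z = -48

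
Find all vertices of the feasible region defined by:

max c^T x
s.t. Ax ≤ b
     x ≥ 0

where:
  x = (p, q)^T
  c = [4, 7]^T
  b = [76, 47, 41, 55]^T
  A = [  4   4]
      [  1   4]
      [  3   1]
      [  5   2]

(0, 0), (11, 0), (7, 10), (0, 11.75)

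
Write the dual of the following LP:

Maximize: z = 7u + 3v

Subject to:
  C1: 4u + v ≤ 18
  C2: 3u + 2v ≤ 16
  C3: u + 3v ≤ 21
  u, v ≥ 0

Primal max cᵀx s.t. Ax ≤ b, x ≥ 0  →  Dual min bᵀy s.t. Aᵀy ≥ c, y ≥ 0.

Minimize: z = 18y1 + 16y2 + 21y3

Subject to:
  4y1 + 3y2 + y3 ≥ 7
  y1 + 2y2 + 3y3 ≥ 3
  y1, y2, y3 ≥ 0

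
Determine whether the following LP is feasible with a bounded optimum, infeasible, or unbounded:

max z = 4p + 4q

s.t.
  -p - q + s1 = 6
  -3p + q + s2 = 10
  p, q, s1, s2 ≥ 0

Unbounded (objective can increase without bound)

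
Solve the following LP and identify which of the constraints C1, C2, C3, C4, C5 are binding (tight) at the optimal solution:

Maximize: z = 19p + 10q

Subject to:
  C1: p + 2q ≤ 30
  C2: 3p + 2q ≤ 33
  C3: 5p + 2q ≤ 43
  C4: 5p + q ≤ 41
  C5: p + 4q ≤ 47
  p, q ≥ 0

At p = 5, q = 9, compute slack b - a·x for each constraint:
  C1: 30 − 23 = 7  (slack)
  C2: 33 − 33 = 0  (binding)
  C3: 43 − 43 = 0  (binding)
  C4: 41 − 34 = 7  (slack)
  C5: 47 − 41 = 6  (slack)

Optimal: p = 5, q = 9
Binding: C2, C3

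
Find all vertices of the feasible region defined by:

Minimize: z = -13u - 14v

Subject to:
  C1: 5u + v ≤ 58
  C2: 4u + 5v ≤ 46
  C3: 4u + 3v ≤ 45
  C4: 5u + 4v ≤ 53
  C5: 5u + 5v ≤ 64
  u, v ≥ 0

(0, 0), (10.6, 0), (9, 2), (0, 9.2)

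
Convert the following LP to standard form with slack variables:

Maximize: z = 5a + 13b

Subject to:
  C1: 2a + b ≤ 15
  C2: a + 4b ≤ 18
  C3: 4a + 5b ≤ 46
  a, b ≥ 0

max z = 5a + 13b

s.t.
  2a + b + s1 = 15
  a + 4b + s2 = 18
  4a + 5b + s3 = 46
  a, b, s1, s2, s3 ≥ 0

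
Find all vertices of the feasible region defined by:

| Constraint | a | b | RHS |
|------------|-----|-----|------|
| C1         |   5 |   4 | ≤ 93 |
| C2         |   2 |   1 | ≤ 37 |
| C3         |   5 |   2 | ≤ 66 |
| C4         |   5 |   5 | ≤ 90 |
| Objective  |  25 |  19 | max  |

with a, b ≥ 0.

(0, 0), (13.2, 0), (10, 8), (0, 18)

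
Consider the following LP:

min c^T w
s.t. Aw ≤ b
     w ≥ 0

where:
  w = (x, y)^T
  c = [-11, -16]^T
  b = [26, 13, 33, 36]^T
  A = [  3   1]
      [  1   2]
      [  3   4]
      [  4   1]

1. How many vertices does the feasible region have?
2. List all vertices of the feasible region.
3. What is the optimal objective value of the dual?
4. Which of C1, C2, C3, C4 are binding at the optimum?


1. 5
2. (0, 0), (8.667, 0), (7.889, 2.333), (7, 3), (0, 6.5)
3. -125
4. C2, C3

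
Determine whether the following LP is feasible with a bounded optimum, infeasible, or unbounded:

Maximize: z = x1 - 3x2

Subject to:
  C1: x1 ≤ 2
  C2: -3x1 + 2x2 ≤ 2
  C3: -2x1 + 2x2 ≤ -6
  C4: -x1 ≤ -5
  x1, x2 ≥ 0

Infeasible (no feasible solution exists)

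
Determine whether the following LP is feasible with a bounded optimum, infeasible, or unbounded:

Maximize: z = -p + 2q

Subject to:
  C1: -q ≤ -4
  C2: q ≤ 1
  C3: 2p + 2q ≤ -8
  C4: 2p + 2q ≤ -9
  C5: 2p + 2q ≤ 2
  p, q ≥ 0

Infeasible (no feasible solution exists)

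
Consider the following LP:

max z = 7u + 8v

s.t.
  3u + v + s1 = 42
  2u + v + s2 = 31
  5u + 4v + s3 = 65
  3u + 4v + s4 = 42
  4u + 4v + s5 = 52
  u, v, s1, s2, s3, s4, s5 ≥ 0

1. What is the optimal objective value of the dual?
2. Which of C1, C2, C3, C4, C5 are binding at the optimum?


1. 94
2. C4, C5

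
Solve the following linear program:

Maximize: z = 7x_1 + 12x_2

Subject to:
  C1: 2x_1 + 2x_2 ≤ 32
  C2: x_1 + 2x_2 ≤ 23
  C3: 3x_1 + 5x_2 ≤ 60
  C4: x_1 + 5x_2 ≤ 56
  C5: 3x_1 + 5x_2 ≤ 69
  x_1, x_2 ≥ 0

Evaluate the objective at each vertex of the feasible region:
  z(0, 0) = 0
  z(16, 0) = 112
  z(10, 6) = 142
  z(5, 9) = 143  ←
  z(1, 11) = 139
  z(0, 11.2) = 134.4
The maximum is at x_1 = 5, x_2 = 9.

x_1 = 5, x_2 = 9, z = 143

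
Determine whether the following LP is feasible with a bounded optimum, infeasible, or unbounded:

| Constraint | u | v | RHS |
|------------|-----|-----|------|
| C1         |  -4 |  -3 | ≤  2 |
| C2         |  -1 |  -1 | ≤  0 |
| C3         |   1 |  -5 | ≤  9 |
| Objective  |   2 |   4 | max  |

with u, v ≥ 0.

Unbounded (objective can increase without bound)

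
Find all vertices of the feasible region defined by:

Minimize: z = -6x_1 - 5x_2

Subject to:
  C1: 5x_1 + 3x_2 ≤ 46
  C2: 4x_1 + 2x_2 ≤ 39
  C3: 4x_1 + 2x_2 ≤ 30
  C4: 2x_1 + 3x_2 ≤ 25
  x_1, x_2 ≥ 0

(0, 0), (7.5, 0), (5, 5), (0, 8.333)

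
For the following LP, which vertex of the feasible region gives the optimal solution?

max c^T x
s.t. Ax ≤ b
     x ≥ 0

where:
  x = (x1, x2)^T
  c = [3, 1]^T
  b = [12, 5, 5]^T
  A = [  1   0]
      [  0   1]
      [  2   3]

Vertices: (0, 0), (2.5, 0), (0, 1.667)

Evaluate the objective at each vertex of the feasible region:
  z(0, 0) = 0
  z(2.5, 0) = 7.5  ←
  z(0, 1.667) = 1.667
The maximum is at x1 = 2.5, x2 = 0.

(2.5, 0)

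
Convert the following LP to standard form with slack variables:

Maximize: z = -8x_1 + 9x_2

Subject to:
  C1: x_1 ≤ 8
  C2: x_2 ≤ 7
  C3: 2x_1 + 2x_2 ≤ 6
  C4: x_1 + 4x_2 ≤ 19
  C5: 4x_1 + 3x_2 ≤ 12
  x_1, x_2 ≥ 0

max z = -8x_1 + 9x_2

s.t.
  x_1 + s1 = 8
  x_2 + s2 = 7
  2x_1 + 2x_2 + s3 = 6
  x_1 + 4x_2 + s4 = 19
  4x_1 + 3x_2 + s5 = 12
  x_1, x_2, s1, s2, s3, s4, s5 ≥ 0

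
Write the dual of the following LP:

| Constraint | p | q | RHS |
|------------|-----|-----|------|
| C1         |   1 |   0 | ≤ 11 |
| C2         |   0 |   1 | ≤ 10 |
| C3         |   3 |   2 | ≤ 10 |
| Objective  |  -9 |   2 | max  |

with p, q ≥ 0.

Primal max cᵀx s.t. Ax ≤ b, x ≥ 0  →  Dual min bᵀy s.t. Aᵀy ≥ c, y ≥ 0.

Minimize: z = 11y1 + 10y2 + 10y3

Subject to:
  y1 + 3y3 ≥ -9
  y2 + 2y3 ≥ 2
  y1, y2, y3 ≥ 0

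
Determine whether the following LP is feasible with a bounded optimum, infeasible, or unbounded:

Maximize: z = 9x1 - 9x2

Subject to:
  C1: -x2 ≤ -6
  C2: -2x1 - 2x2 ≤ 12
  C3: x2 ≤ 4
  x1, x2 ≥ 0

Infeasible (no feasible solution exists)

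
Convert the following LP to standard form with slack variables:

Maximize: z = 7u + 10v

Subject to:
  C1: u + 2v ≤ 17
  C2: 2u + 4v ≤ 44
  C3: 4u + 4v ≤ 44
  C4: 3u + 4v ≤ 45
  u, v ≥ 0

max z = 7u + 10v

s.t.
  u + 2v + s1 = 17
  2u + 4v + s2 = 44
  4u + 4v + s3 = 44
  3u + 4v + s4 = 45
  u, v, s1, s2, s3, s4 ≥ 0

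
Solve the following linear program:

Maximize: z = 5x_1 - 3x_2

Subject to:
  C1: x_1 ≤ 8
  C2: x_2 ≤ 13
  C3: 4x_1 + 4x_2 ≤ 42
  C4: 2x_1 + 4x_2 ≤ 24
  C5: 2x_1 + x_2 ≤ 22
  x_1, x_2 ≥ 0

Evaluate the objective at each vertex of the feasible region:
  z(0, 0) = 0
  z(8, 0) = 40  ←
  z(8, 2) = 34
  z(0, 6) = -18
The maximum is at x_1 = 8, x_2 = 0.

x_1 = 8, x_2 = 0, z = 40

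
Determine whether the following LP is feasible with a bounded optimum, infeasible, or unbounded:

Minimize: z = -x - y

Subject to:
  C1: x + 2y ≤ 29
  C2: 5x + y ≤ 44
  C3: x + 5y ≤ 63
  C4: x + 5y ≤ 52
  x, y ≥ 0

Feasible with a bounded optimal solution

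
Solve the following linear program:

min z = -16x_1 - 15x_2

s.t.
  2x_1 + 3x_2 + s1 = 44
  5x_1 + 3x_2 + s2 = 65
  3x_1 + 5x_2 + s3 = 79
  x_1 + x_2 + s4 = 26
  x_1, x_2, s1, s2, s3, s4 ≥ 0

Evaluate the objective at each vertex of the feasible region:
  z(0, 0) = 0
  z(13, 0) = -208
  z(7, 10) = -262  ←
  z(0, 14.67) = -220
The minimum is at x_1 = 7, x_2 = 10.

x_1 = 7, x_2 = 10, z = -262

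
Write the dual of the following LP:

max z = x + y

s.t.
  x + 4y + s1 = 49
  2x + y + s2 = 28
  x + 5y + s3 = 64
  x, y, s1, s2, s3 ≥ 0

Primal max cᵀx s.t. Ax ≤ b, x ≥ 0  →  Dual min bᵀy s.t. Aᵀy ≥ c, y ≥ 0.

Minimize: z = 49y1 + 28y2 + 64y3

Subject to:
  y1 + 2y2 + y3 ≥ 1
  4y1 + y2 + 5y3 ≥ 1
  y1, y2, y3 ≥ 0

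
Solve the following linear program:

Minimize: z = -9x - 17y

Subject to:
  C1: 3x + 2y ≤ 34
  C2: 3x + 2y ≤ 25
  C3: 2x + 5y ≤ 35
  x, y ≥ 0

Evaluate the objective at each vertex of the feasible region:
  z(0, 0) = 0
  z(8.333, 0) = -75
  z(5, 5) = -130  ←
  z(0, 7) = -119
The minimum is at x = 5, y = 5.

x = 5, y = 5, z = -130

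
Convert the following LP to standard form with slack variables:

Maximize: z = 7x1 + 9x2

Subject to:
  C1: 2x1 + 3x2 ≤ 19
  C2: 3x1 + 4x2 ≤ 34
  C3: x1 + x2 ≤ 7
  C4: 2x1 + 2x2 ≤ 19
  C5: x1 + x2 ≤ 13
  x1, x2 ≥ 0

max z = 7x1 + 9x2

s.t.
  2x1 + 3x2 + s1 = 19
  3x1 + 4x2 + s2 = 34
  x1 + x2 + s3 = 7
  2x1 + 2x2 + s4 = 19
  x1 + x2 + s5 = 13
  x1, x2, s1, s2, s3, s4, s5 ≥ 0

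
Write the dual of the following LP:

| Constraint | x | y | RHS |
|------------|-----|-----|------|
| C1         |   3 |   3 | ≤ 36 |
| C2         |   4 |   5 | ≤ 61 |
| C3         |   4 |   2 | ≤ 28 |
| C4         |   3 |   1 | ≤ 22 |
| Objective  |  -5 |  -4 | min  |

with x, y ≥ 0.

Primal min cᵀx s.t. Ax ≤ b, x ≥ 0  →  Dual max −bᵀy s.t. Aᵀy ≥ −c, y ≥ 0.

Maximize: z = -36y1 - 61y2 - 28y3 - 22y4

Subject to:
  3y1 + 4y2 + 4y3 + 3y4 ≥ 5
  3y1 + 5y2 + 2y3 + y4 ≥ 4
  y1, y2, y3, y4 ≥ 0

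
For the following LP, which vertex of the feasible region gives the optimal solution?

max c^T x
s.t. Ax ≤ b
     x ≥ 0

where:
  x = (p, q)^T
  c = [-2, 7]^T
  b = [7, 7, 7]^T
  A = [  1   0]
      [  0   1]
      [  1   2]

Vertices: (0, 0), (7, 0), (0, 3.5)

Evaluate the objective at each vertex of the feasible region:
  z(0, 0) = 0
  z(7, 0) = -14
  z(0, 3.5) = 24.5  ←
The maximum is at p = 0, q = 3.5.

(0, 3.5)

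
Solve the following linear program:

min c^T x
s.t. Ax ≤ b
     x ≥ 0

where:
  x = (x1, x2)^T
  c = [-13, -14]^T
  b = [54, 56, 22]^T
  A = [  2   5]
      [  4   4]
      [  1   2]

Evaluate the objective at each vertex of the feasible region:
  z(0, 0) = 0
  z(14, 0) = -182
  z(6, 8) = -190  ←
  z(2, 10) = -166
  z(0, 10.8) = -151.2
The minimum is at x1 = 6, x2 = 8.

x1 = 6, x2 = 8, z = -190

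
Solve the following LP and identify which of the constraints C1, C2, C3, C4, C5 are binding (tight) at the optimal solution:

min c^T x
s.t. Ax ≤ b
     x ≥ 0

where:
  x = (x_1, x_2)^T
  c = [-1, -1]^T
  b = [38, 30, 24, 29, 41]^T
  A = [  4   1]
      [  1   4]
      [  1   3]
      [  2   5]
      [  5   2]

At x_1 = 7, x_2 = 3, compute slack b - a·x for each constraint:
  C1: 38 − 31 = 7  (slack)
  C2: 30 − 19 = 11  (slack)
  C3: 24 − 16 = 8  (slack)
  C4: 29 − 29 = 0  (binding)
  C5: 41 − 41 = 0  (binding)

Optimal: x_1 = 7, x_2 = 3
Binding: C4, C5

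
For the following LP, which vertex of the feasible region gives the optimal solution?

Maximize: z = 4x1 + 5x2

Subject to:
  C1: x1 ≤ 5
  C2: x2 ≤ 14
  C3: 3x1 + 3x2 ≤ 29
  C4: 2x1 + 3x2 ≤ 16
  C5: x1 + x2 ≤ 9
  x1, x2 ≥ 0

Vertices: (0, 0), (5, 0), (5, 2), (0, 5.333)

Evaluate the objective at each vertex of the feasible region:
  z(0, 0) = 0
  z(5, 0) = 20
  z(5, 2) = 30  ←
  z(0, 5.333) = 26.67
The maximum is at x1 = 5, x2 = 2.

(5, 2)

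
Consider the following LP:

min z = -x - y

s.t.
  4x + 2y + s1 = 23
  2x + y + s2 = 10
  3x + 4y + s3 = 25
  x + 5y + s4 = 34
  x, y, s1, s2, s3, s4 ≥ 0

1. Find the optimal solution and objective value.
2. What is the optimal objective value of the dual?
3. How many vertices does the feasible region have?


1. x = 3, y = 4, z = -7
2. -7
3. 4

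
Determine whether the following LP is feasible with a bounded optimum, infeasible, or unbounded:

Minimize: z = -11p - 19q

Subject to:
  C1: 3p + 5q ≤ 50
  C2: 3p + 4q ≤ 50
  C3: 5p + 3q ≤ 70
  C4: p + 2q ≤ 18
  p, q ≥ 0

Feasible with a bounded optimal solution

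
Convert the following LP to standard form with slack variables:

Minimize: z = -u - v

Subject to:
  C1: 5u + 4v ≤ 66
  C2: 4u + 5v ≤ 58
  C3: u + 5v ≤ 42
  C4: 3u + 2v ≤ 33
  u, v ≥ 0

min z = -u - v

s.t.
  5u + 4v + s1 = 66
  4u + 5v + s2 = 58
  u + 5v + s3 = 42
  3u + 2v + s4 = 33
  u, v, s1, s2, s3, s4 ≥ 0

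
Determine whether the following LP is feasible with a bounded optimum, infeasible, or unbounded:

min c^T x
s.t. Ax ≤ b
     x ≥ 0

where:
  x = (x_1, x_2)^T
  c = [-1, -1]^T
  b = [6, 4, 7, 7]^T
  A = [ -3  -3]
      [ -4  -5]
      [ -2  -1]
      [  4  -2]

Unbounded (objective can decrease without bound)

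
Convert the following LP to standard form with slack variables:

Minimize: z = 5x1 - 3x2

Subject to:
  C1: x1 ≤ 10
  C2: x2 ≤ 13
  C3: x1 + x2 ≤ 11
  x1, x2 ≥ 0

min z = 5x1 - 3x2

s.t.
  x1 + s1 = 10
  x2 + s2 = 13
  x1 + x2 + s3 = 11
  x1, x2, s1, s2, s3 ≥ 0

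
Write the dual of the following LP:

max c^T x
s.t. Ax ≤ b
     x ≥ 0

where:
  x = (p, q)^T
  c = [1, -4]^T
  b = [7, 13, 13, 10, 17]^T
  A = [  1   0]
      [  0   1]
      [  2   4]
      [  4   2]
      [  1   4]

Primal max cᵀx s.t. Ax ≤ b, x ≥ 0  →  Dual min bᵀy s.t. Aᵀy ≥ c, y ≥ 0.

Minimize: z = 7y1 + 13y2 + 13y3 + 10y4 + 17y5

Subject to:
  y1 + 2y3 + 4y4 + y5 ≥ 1
  y2 + 4y3 + 2y4 + 4y5 ≥ -4
  y1, y2, y3, y4, y5 ≥ 0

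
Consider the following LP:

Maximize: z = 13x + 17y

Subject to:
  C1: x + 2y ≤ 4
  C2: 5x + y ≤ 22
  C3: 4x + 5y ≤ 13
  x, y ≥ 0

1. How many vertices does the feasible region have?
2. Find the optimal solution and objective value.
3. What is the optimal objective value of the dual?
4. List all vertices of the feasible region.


1. 4
2. x = 2, y = 1, z = 43
3. 43
4. (0, 0), (3.25, 0), (2, 1), (0, 2)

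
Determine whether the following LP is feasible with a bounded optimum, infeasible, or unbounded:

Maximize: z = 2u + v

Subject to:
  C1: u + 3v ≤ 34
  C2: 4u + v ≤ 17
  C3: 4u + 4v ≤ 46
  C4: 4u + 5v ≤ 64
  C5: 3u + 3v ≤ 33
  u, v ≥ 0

Feasible with a bounded optimal solution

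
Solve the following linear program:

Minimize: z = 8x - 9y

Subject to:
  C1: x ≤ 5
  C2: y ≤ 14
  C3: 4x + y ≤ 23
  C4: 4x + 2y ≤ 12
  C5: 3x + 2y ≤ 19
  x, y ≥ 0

Evaluate the objective at each vertex of the feasible region:
  z(0, 0) = 0
  z(3, 0) = 24
  z(0, 6) = -54  ←
The minimum is at x = 0, y = 6.

x = 0, y = 6, z = -54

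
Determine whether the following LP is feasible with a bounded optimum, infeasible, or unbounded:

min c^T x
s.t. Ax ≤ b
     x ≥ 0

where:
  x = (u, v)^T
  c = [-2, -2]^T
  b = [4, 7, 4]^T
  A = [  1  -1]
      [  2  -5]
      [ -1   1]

Unbounded (objective can decrease without bound)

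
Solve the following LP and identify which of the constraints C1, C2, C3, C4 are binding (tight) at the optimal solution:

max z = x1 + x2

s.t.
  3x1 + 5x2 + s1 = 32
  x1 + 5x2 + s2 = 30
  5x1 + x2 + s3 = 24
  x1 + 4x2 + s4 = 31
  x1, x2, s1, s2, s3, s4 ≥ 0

At x1 = 4, x2 = 4, compute slack b - a·x for each constraint:
  C1: 32 − 32 = 0  (binding)
  C2: 30 − 24 = 6  (slack)
  C3: 24 − 24 = 0  (binding)
  C4: 31 − 20 = 11  (slack)

Optimal: x1 = 4, x2 = 4
Binding: C1, C3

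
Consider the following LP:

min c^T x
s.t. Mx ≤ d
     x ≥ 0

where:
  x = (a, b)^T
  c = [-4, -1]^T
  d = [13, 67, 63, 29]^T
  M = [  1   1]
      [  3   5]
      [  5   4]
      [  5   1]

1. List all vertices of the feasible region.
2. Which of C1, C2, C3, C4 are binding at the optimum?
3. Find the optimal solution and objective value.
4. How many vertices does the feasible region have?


1. (0, 0), (5.8, 0), (4, 9), (0, 13)
2. C1, C4
3. a = 4, b = 9, z = -25
4. 4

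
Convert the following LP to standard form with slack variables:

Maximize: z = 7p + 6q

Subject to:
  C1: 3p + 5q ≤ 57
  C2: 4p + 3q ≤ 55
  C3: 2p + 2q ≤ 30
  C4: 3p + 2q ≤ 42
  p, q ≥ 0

max z = 7p + 6q

s.t.
  3p + 5q + s1 = 57
  4p + 3q + s2 = 55
  2p + 2q + s3 = 30
  3p + 2q + s4 = 42
  p, q, s1, s2, s3, s4 ≥ 0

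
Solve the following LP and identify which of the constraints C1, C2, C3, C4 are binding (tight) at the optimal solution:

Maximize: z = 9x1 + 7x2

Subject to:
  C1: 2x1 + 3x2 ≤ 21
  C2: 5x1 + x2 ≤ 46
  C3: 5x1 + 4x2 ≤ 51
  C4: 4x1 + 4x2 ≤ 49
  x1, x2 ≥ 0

At x1 = 9, x2 = 1, compute slack b - a·x for each constraint:
  C1: 21 − 21 = 0  (binding)
  C2: 46 − 46 = 0  (binding)
  C3: 51 − 49 = 2  (slack)
  C4: 49 − 40 = 9  (slack)

Optimal: x1 = 9, x2 = 1
Binding: C1, C2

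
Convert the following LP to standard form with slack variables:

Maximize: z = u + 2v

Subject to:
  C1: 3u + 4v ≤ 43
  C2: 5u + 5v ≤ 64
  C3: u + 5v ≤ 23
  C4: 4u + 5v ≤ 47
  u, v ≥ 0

max z = u + 2v

s.t.
  3u + 4v + s1 = 43
  5u + 5v + s2 = 64
  u + 5v + s3 = 23
  4u + 5v + s4 = 47
  u, v, s1, s2, s3, s4 ≥ 0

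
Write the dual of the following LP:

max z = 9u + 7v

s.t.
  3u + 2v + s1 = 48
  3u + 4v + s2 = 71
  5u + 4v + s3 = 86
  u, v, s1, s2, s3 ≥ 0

Primal max cᵀx s.t. Ax ≤ b, x ≥ 0  →  Dual min bᵀy s.t. Aᵀy ≥ c, y ≥ 0.

Minimize: z = 48y1 + 71y2 + 86y3

Subject to:
  3y1 + 3y2 + 5y3 ≥ 9
  2y1 + 4y2 + 4y3 ≥ 7
  y1, y2, y3 ≥ 0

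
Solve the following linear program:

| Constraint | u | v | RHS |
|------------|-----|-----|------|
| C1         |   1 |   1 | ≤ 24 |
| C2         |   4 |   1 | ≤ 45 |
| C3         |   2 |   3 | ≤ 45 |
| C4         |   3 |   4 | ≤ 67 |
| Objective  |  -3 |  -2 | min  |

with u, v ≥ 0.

Evaluate the objective at each vertex of the feasible region:
  z(0, 0) = 0
  z(11.25, 0) = -33.75
  z(9, 9) = -45  ←
  z(0, 15) = -30
The minimum is at u = 9, v = 9.

u = 9, v = 9, z = -45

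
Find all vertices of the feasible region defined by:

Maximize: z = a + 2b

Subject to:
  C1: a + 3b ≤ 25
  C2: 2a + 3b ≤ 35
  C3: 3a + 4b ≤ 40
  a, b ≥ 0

(0, 0), (13.33, 0), (4, 7), (0, 8.333)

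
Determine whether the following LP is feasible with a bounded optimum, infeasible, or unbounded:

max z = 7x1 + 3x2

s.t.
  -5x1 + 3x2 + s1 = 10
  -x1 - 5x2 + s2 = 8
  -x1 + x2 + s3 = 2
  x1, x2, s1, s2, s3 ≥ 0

Unbounded (objective can increase without bound)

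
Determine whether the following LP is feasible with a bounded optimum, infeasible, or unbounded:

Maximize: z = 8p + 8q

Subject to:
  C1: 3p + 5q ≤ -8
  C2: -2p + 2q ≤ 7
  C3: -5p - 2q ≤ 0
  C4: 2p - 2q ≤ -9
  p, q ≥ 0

Infeasible (no feasible solution exists)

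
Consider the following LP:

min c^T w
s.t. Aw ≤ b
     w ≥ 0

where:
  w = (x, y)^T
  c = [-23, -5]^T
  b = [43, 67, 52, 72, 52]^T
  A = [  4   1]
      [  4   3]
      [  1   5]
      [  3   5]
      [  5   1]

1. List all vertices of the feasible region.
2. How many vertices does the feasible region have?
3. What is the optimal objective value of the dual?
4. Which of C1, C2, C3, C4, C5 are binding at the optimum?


1. (0, 0), (10.4, 0), (9, 7), (8.579, 8.684), (0, 10.4)
2. 5
3. -242
4. C1, C5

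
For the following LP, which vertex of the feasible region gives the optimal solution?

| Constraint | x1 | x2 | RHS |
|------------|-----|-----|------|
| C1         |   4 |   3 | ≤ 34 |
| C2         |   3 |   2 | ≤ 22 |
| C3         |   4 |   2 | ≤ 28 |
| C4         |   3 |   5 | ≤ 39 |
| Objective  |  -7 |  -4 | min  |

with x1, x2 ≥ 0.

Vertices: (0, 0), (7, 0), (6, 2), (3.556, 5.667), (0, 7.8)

Evaluate the objective at each vertex of the feasible region:
  z(0, 0) = 0
  z(7, 0) = -49
  z(6, 2) = -50  ←
  z(3.556, 5.667) = -47.56
  z(0, 7.8) = -31.2
The minimum is at x1 = 6, x2 = 2.

(6, 2)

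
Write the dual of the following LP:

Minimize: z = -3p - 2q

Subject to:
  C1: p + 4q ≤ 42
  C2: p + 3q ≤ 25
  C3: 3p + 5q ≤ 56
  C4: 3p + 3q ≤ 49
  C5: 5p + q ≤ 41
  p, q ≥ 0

Primal min cᵀx s.t. Ax ≤ b, x ≥ 0  →  Dual max −bᵀy s.t. Aᵀy ≥ −c, y ≥ 0.

Maximize: z = -42y1 - 25y2 - 56y3 - 49y4 - 41y5

Subject to:
  y1 + y2 + 3y3 + 3y4 + 5y5 ≥ 3
  4y1 + 3y2 + 5y3 + 3y4 + y5 ≥ 2
  y1, y2, y3, y4, y5 ≥ 0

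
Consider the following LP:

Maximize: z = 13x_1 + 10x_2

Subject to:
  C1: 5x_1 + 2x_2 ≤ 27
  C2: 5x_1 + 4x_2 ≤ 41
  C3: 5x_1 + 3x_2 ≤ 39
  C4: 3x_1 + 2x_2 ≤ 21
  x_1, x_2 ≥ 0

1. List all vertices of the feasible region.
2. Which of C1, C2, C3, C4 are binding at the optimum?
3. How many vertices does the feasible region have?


1. (0, 0), (5.4, 0), (3, 6), (1, 9), (0, 10.25)
2. C2, C4
3. 5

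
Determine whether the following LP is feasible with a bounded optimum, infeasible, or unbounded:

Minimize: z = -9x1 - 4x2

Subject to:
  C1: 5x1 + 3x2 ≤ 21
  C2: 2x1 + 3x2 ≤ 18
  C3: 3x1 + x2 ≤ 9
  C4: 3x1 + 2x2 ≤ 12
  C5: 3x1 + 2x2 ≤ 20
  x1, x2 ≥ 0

Feasible with a bounded optimal solution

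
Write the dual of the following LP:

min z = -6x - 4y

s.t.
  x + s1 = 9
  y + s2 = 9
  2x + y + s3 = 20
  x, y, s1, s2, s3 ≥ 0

Primal min cᵀx s.t. Ax ≤ b, x ≥ 0  →  Dual max −bᵀy s.t. Aᵀy ≥ −c, y ≥ 0.

Maximize: z = -9y1 - 9y2 - 20y3

Subject to:
  y1 + 2y3 ≥ 6
  y2 + y3 ≥ 4
  y1, y2, y3 ≥ 0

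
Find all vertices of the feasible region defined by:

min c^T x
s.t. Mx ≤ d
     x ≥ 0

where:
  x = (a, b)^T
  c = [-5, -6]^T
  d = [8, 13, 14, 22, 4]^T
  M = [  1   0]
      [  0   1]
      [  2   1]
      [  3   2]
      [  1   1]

(0, 0), (4, 0), (0, 4)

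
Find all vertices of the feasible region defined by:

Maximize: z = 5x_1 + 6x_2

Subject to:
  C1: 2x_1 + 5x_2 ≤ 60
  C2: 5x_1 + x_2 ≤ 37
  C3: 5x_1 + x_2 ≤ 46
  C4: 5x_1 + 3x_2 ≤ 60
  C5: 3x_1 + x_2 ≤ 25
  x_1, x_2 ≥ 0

(0, 0), (7.4, 0), (6, 7), (5, 10), (0, 12)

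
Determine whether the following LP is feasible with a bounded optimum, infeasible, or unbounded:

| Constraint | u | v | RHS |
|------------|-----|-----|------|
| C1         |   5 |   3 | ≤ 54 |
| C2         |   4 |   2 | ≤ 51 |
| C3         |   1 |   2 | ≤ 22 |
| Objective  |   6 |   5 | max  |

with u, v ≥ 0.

Feasible with a bounded optimal solution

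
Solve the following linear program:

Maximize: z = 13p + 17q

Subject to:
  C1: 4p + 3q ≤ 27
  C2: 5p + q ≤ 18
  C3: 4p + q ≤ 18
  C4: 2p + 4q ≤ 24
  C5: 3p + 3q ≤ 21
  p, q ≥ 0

Evaluate the objective at each vertex of the feasible region:
  z(0, 0) = 0
  z(3.6, 0) = 46.8
  z(2.75, 4.25) = 108
  z(2, 5) = 111  ←
  z(0, 6) = 102
The maximum is at p = 2, q = 5.

p = 2, q = 5, z = 111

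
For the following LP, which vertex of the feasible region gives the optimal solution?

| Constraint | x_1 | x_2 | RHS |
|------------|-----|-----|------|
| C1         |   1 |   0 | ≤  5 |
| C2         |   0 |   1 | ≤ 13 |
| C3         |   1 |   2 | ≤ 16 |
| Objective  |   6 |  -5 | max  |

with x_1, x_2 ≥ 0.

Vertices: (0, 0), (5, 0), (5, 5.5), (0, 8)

Evaluate the objective at each vertex of the feasible region:
  z(0, 0) = 0
  z(5, 0) = 30  ←
  z(5, 5.5) = 2.5
  z(0, 8) = -40
The maximum is at x_1 = 5, x_2 = 0.

(5, 0)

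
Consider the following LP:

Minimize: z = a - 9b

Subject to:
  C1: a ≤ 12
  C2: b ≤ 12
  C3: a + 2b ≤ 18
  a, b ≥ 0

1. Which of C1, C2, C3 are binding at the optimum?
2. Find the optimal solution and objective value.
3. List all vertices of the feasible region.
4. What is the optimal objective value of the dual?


1. C3
2. a = 0, b = 9, z = -81
3. (0, 0), (12, 0), (12, 3), (0, 9)
4. -81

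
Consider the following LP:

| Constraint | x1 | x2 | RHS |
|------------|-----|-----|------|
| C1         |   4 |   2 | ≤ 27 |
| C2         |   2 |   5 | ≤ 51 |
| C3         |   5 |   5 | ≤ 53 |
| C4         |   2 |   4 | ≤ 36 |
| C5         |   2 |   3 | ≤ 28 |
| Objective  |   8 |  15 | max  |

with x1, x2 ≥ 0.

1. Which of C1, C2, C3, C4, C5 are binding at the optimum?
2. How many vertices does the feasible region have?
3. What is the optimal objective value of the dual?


1. C4, C5
2. 5
3. 136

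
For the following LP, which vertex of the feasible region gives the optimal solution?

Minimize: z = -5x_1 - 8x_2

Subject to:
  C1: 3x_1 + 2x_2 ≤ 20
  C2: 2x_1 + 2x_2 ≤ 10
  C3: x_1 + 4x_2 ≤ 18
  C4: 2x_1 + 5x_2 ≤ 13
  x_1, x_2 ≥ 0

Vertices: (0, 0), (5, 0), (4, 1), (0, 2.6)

Evaluate the objective at each vertex of the feasible region:
  z(0, 0) = 0
  z(5, 0) = -25
  z(4, 1) = -28  ←
  z(0, 2.6) = -20.8
The minimum is at x_1 = 4, x_2 = 1.

(4, 1)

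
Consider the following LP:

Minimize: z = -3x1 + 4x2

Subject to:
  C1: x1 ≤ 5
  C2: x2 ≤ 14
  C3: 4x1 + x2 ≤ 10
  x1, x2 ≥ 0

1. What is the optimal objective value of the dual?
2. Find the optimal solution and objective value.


1. -7.5
2. x1 = 2.5, x2 = 0, z = -7.5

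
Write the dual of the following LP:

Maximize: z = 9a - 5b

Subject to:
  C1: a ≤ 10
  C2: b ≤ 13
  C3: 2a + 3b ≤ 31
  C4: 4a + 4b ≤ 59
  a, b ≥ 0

Primal max cᵀx s.t. Ax ≤ b, x ≥ 0  →  Dual min bᵀy s.t. Aᵀy ≥ c, y ≥ 0.

Minimize: z = 10y1 + 13y2 + 31y3 + 59y4

Subject to:
  y1 + 2y3 + 4y4 ≥ 9
  y2 + 3y3 + 4y4 ≥ -5
  y1, y2, y3, y4 ≥ 0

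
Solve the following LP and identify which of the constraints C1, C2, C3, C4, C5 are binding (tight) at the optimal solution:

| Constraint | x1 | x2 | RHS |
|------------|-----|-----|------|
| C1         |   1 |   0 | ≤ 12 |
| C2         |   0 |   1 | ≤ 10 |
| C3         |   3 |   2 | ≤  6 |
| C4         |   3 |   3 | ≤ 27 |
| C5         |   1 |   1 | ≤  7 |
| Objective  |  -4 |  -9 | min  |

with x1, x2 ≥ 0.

At x1 = 0, x2 = 3, compute slack b - a·x for each constraint:
  C1: 12 − 0 = 12  (slack)
  C2: 10 − 3 = 7  (slack)
  C3: 6 − 6 = 0  (binding)
  C4: 27 − 9 = 18  (slack)
  C5: 7 − 3 = 4  (slack)

Optimal: x1 = 0, x2 = 3
Binding: C3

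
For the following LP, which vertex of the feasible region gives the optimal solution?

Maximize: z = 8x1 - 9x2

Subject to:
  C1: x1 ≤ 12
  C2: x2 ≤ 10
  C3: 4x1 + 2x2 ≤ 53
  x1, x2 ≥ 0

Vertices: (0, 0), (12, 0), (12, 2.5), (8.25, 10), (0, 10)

Evaluate the objective at each vertex of the feasible region:
  z(0, 0) = 0
  z(12, 0) = 96  ←
  z(12, 2.5) = 73.5
  z(8.25, 10) = -24
  z(0, 10) = -90
The maximum is at x1 = 12, x2 = 0.

(12, 0)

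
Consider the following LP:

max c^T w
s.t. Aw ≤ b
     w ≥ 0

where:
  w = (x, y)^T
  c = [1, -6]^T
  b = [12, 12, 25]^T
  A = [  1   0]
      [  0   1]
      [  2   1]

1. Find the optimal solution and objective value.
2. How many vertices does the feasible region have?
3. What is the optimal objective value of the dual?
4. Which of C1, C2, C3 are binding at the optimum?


1. x = 12, y = 0, z = 12
2. 5
3. 12
4. C1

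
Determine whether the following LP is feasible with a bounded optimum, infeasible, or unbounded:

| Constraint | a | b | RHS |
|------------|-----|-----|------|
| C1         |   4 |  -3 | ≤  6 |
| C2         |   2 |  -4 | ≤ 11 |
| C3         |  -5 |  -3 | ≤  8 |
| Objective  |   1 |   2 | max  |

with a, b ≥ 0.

Unbounded (objective can increase without bound)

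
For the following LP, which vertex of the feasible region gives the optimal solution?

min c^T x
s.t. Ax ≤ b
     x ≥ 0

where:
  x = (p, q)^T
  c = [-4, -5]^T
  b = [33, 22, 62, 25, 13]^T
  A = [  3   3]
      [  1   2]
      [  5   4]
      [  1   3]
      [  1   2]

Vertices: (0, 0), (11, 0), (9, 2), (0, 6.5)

Evaluate the objective at each vertex of the feasible region:
  z(0, 0) = 0
  z(11, 0) = -44
  z(9, 2) = -46  ←
  z(0, 6.5) = -32.5
The minimum is at p = 9, q = 2.

(9, 2)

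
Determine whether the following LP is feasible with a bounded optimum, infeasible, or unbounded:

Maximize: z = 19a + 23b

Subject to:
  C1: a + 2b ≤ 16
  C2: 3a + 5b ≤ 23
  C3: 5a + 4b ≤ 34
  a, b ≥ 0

Feasible with a bounded optimal solution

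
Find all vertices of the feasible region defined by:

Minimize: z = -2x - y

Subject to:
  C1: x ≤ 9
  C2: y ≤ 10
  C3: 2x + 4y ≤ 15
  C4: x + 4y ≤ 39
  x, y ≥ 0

(0, 0), (7.5, 0), (0, 3.75)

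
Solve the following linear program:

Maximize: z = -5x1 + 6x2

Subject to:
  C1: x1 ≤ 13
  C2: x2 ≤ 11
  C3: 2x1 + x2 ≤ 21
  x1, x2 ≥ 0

Evaluate the objective at each vertex of the feasible region:
  z(0, 0) = 0
  z(10.5, 0) = -52.5
  z(5, 11) = 41
  z(0, 11) = 66  ←
The maximum is at x1 = 0, x2 = 11.

x1 = 0, x2 = 11, z = 66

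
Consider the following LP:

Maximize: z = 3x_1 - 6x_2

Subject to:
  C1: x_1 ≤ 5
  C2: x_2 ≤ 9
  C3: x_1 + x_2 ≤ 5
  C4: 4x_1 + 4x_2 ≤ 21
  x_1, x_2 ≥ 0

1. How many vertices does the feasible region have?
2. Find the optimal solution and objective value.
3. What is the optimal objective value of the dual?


1. 3
2. x_1 = 5, x_2 = 0, z = 15
3. 15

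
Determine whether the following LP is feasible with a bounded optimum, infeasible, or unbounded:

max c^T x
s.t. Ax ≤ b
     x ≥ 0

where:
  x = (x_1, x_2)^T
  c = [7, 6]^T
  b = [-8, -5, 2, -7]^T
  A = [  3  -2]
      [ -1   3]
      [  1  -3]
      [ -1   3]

Infeasible (no feasible solution exists)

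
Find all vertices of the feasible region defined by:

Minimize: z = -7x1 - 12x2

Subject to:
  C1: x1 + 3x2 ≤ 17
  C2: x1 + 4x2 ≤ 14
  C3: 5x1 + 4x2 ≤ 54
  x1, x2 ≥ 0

(0, 0), (10.8, 0), (10, 1), (0, 3.5)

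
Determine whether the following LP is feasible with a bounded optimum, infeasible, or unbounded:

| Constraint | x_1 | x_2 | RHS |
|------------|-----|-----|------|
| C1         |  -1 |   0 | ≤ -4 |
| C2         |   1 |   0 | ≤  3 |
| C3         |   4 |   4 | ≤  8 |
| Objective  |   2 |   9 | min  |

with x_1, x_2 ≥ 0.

Infeasible (no feasible solution exists)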